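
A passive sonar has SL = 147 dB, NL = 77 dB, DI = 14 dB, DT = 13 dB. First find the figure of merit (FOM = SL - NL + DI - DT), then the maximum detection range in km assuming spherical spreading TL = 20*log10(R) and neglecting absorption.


Step 1: FOM = SL - NL + DI - DT = 147 - 77 + 14 - 13 = 71 dB
Step 2: at max range FOM = TL = 20*log10(R), so R = 10^(71/20) = 3548.13 m = 3.55 km

3.55 km


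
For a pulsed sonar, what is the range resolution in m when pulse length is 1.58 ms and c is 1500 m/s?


dR = c*tau/2 = 1500 * 1.58e-3 / 2 = 1.185

1.185 m


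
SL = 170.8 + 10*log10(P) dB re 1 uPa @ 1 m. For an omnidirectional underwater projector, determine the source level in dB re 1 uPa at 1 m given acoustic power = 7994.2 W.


209.83 dB


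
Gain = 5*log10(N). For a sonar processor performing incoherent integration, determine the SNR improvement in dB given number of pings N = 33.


7.59 dB


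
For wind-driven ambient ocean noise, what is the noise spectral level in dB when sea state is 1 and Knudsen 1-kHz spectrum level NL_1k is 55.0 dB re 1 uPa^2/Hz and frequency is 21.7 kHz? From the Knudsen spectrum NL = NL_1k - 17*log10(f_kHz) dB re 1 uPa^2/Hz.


NL = NL_1k - 17*log10(f_kHz) = 55.0 - 17*log10(21.7) = 55.0 - (22.72) = 32.28

32.28 dB


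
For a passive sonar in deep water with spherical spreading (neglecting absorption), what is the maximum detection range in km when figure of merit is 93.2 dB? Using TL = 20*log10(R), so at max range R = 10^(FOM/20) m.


45.71 km


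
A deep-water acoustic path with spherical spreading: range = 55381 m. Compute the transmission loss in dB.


94.87 dB


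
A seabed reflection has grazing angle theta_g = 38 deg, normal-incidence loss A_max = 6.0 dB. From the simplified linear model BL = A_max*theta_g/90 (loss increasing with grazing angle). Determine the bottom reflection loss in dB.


BL = A_max * theta_g / 90 = 6.0 * 38 / 90 = 2.53

2.53 dB


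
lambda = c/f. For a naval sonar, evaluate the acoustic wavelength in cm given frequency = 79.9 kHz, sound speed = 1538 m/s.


lambda = c/f = 1538 / 79900 = 0.0192 m = 1.92 cm

1.92 cm


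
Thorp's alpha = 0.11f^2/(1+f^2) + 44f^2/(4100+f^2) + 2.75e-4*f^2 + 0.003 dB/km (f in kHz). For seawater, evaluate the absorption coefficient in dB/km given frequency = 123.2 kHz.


f^2 = 15178.24
alpha = 0.11*15178.24/(1+15178.24) + 44*15178.24/(4100+15178.24) + 2.75e-4*15178.24 + 0.003 = 38.929

38.929 dB/km


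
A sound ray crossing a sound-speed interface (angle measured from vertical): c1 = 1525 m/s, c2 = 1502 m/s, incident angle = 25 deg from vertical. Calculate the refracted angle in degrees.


sin(theta2) = (c2/c1)*sin(theta1) = (1502/1525)*sin(25 deg) = 0.41624
theta2 = arcsin(0.41624) = 24.6

24.6 deg


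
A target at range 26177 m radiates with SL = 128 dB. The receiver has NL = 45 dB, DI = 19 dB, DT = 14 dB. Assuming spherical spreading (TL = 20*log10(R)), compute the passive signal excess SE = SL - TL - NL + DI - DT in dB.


-0.36 dB


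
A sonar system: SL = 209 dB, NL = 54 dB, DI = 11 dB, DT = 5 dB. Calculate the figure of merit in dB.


FOM = SL - NL + DI - DT = 209 - 54 + 11 - 5 = 161

161 dB


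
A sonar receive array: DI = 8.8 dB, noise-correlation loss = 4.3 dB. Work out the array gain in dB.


4.5 dB


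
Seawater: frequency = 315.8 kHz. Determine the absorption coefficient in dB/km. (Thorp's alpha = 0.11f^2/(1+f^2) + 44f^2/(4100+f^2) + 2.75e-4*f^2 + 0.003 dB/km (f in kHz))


f^2 = 99729.64
alpha = 0.11*99729.64/(1+99729.64) + 44*99729.64/(4100+99729.64) + 2.75e-4*99729.64 + 0.003 = 69.801

69.801 dB/km


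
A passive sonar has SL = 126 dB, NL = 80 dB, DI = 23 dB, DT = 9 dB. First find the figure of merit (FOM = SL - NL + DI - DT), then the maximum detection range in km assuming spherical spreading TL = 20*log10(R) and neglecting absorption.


Step 1: FOM = SL - NL + DI - DT = 126 - 80 + 23 - 9 = 60 dB
Step 2: at max range FOM = TL = 20*log10(R), so R = 10^(60/20) = 1000.0 m = 1.0 km

1.0 km


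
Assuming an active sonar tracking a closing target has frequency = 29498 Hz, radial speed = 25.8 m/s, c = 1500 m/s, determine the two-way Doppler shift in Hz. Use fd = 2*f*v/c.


fd = 2*f*v/c = 2 * 29498 * 25.8 / 1500 = 1014.73

1014.73 Hz


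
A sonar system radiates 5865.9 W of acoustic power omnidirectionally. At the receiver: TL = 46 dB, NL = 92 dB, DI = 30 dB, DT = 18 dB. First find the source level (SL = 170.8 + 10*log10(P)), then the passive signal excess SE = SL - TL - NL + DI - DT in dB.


Step 1: SL = 170.8 + 10*log10(5865.9) = 208.48 dB
Step 2: SE = SL - TL - NL + DI - DT = 208.48 - 46 - 92 + 30 - 18 = 82.48

82.48 dB


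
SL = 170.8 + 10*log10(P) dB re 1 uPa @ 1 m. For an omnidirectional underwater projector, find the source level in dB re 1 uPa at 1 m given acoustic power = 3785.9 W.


SL = 170.8 + 10*log10(3785.9) = 170.8 + 35.78 = 206.58

206.58 dB


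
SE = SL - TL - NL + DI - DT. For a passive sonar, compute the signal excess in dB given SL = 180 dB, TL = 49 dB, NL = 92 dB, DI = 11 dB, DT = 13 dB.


SE = SL - TL - NL + DI - DT = 180 - 49 - 92 + 11 - 13 = 37

37 dB


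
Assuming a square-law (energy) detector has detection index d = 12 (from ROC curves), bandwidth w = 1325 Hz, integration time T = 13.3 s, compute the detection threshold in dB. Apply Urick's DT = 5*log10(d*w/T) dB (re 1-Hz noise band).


DT = 5*log10(d*w/T) = 5*log10(12 * 1325 / 13.3) = 5*log10(1195.49) = 15.39

15.39 dB


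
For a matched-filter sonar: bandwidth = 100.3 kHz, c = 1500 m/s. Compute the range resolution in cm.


0.75 cm


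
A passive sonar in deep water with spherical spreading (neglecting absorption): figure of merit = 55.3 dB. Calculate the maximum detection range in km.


At max range FOM = TL, so 20*log10(R) = 55.3
R = 10^(55.3/20) = 582.1 m = 0.58 km

0.58 km


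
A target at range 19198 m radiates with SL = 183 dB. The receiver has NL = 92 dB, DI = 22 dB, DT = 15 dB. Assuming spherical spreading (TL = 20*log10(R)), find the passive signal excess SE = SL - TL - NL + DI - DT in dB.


12.33 dB


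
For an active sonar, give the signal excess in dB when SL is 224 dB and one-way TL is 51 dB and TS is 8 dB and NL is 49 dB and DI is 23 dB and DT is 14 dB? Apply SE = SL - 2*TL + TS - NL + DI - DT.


SE = SL - 2*TL + TS - NL + DI - DT = 224 - 2*51 + (8) - 49 + 23 - 14 = 90

90 dB


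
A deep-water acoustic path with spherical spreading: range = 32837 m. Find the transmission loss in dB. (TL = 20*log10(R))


TL = 20*log10(32837) = 90.33

90.33 dB


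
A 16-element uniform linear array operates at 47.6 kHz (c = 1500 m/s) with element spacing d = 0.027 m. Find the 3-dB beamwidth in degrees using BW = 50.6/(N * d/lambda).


3.69 deg


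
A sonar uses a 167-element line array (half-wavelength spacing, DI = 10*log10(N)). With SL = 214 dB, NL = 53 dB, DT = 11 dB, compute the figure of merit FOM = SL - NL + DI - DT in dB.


Step 1: DI = 10*log10(167) = 22.23 dB
Step 2: FOM = SL - NL + DI - DT = 214 - 53 + 22.23 - 11 = 172.23

172.23 dB


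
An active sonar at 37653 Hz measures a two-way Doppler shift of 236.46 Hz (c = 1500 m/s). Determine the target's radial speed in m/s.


From fd = 2*f*v/c, v = c*fd/(2*f) = 1500 * 236.46 / (2*37653) = 4.71

4.71 m/s


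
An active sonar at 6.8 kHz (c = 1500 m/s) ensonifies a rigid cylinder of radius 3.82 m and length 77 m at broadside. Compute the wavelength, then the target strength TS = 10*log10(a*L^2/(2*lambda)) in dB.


Step 1: lambda = c/f = 1500/6800 = 0.22059 m
Step 2: TS = 10*log10(a*L^2/(2*lambda)) = 10*log10(3.82*77^2/(2*0.22059)) = 47.1

47.1 dB


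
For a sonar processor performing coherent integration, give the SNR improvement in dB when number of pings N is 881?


29.45 dB


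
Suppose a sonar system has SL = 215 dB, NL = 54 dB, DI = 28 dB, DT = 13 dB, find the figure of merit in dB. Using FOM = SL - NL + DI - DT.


176 dB


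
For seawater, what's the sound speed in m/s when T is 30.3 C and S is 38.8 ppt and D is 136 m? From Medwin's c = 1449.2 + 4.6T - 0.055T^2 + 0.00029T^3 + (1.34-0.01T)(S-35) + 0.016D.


c = 1449.2 + 4.6*30.3 - 0.055*30.3^2 + 0.00029*30.3^3 + (1.34 - 0.01*30.3)*(38.8 - 35) + 0.016*136 = 1552.27

1552.27 m/s


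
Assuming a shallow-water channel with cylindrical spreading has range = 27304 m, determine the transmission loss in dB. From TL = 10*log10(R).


TL = 10*log10(27304) = 44.36

44.36 dB


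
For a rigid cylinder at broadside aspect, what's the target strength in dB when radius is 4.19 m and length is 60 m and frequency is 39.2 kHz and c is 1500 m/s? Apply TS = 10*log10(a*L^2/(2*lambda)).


lambda = 1500/39200 = 0.03827 m
TS = 10*log10(4.19*60^2/(2*0.03827)) = 52.95

52.95 dB


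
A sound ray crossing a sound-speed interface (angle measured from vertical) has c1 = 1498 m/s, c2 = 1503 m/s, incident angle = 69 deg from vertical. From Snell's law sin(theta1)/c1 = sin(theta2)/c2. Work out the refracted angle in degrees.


69.5 deg


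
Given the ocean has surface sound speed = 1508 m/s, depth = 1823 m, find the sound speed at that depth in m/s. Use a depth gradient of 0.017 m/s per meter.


c = 1508 + 0.017 * 1823 = 1538.991

1538.991 m/s


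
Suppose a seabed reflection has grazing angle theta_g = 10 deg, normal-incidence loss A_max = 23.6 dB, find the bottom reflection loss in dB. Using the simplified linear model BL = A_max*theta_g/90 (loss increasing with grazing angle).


BL = A_max * theta_g / 90 = 23.6 * 10 / 90 = 2.62

2.62 dB


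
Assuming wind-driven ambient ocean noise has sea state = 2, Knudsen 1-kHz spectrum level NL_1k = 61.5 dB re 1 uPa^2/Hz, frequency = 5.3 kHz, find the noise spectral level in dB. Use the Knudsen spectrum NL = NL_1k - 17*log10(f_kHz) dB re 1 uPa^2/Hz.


NL = NL_1k - 17*log10(f_kHz) = 61.5 - 17*log10(5.3) = 61.5 - (12.31) = 49.19

49.19 dB


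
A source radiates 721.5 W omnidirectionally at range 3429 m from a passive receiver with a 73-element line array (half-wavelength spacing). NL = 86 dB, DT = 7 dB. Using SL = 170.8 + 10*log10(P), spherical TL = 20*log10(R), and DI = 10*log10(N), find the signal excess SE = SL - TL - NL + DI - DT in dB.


Step 1: SL = 170.8 + 10*log10(721.5) = 199.38 dB
Step 2: TL = 20*log10(3429) = 70.7 dB
Step 3: DI = 10*log10(73) = 18.63 dB
Step 4: SE = SL - TL - NL + DI - DT = 199.38 - 70.7 - 86 + 18.63 - 7 = 54.31

54.31 dB


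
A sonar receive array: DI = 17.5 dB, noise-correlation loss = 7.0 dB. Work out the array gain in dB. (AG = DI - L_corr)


10.5 dB


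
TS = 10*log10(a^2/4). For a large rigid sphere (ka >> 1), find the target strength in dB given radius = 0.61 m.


TS = 10*log10(0.61^2 / 4) = 10*log10(0.093025) = -10.31

-10.31 dB


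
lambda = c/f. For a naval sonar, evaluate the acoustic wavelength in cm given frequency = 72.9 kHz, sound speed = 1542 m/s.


2.12 cm


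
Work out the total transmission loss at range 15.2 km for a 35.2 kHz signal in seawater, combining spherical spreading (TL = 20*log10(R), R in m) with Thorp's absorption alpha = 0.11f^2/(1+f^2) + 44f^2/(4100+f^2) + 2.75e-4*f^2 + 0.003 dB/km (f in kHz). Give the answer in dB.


Step 1 (Thorp): alpha = 0.11*1239.04/(1+1239.04) + 44*1239.04/(4100+1239.04) + 2.75e-4*1239.04 + 0.003 = 10.6648 dB/km
Step 2: TL_spread = 20*log10(15200) = 83.64 dB
Step 3: TL_abs = alpha*R = 10.6648 * 15.2 = 162.1 dB
Step 4: TL_total = 83.64 + 162.1 = 245.74

245.74 dB


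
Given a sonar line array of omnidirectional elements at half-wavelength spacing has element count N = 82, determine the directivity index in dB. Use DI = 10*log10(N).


DI = 10*log10(82) = 19.14

19.14 dB


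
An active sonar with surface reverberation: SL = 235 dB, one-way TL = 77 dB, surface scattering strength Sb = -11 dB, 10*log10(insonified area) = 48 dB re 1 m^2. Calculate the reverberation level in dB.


RL = SL - 2*TL + Sb + 10*log10(A) = 235 - 2*77 + (-11) + 48 = 118

118 dB


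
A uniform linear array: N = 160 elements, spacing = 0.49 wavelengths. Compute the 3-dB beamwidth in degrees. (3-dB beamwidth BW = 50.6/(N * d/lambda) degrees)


BW = 50.6 / (160 * 0.49) = 50.6 / 78.4 = 0.65

0.65 deg


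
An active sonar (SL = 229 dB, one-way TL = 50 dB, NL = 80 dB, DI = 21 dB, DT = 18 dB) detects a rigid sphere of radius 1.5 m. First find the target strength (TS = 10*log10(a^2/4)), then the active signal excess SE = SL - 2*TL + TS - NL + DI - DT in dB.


Step 1: TS = 10*log10(1.5^2/4) = -2.5 dB
Step 2: SE = SL - 2*TL + TS - NL + DI - DT = 229 - 2*50 + (-2.5) - 80 + 21 - 18 = 49.5

49.5 dB


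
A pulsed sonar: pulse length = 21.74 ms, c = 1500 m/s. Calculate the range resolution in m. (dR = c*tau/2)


16.305 m


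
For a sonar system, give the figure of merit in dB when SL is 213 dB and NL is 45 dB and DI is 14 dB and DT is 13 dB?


FOM = SL - NL + DI - DT = 213 - 45 + 14 - 13 = 169

169 dB


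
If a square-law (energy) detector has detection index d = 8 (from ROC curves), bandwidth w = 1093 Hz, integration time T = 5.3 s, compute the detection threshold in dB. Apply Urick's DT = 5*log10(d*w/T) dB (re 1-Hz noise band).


DT = 5*log10(d*w/T) = 5*log10(8 * 1093 / 5.3) = 5*log10(1649.81) = 16.09

16.09 dB


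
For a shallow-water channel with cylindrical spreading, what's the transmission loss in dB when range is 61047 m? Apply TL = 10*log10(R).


47.86 dB


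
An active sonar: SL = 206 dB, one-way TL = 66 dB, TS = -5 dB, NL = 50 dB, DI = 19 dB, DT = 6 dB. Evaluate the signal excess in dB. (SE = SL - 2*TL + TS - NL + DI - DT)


SE = SL - 2*TL + TS - NL + DI - DT = 206 - 2*66 + (-5) - 50 + 19 - 6 = 32

32 dB


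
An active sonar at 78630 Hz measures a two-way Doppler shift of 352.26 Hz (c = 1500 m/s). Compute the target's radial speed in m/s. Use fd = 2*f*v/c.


From fd = 2*f*v/c, v = c*fd/(2*f) = 1500 * 352.26 / (2*78630) = 3.36

3.36 m/s


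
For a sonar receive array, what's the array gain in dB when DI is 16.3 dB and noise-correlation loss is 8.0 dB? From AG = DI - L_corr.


8.3 dB


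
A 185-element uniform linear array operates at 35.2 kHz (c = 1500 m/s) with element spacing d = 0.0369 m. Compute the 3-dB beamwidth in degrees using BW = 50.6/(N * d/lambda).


Step 1: lambda = 1500/35200 = 0.04261 m
Step 2: d/lambda = 0.0369/0.04261 = 0.866
Step 3: BW = 50.6/(N * d/lambda) = 50.6/(185 * 0.866) = 0.32

0.32 deg


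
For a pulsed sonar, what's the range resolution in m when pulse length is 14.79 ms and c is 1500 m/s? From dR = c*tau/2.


dR = c*tau/2 = 1500 * 14.79e-3 / 2 = 11.0925

11.0925 m


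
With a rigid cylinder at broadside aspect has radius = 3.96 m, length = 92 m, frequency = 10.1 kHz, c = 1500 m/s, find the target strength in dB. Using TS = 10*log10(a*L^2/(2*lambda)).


50.52 dB


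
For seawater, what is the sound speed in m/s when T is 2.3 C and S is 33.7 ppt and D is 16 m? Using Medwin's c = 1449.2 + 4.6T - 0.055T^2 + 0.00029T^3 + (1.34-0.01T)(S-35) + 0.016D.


c = 1449.2 + 4.6*2.3 - 0.055*2.3^2 + 0.00029*2.3^3 + (1.34 - 0.01*2.3)*(33.7 - 35) + 0.016*16 = 1458.04

1458.04 m/s


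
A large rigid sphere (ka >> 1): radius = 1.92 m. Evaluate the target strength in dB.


-0.35 dB


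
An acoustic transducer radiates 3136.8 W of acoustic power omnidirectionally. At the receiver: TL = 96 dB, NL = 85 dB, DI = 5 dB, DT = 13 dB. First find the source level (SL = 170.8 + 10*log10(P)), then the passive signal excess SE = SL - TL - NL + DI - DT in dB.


Step 1: SL = 170.8 + 10*log10(3136.8) = 205.76 dB
Step 2: SE = SL - TL - NL + DI - DT = 205.76 - 96 - 85 + 5 - 13 = 16.76

16.76 dB


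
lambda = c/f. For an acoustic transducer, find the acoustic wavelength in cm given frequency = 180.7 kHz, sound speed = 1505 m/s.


lambda = c/f = 1505 / 180700 = 0.0083 m = 0.83 cm

0.83 cm


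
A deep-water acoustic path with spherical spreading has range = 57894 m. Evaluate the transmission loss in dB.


TL = 20*log10(57894) = 95.25

95.25 dB


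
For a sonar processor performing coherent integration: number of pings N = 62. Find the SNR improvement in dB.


17.92 dB


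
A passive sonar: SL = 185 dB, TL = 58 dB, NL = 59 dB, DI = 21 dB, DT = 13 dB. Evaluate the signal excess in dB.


SE = SL - TL - NL + DI - DT = 185 - 58 - 59 + 21 - 13 = 76

76 dB


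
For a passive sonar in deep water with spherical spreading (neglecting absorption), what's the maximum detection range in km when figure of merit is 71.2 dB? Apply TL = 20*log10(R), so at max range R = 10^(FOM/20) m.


At max range FOM = TL, so 20*log10(R) = 71.2
R = 10^(71.2/20) = 3630.78 m = 3.63 km

3.63 km


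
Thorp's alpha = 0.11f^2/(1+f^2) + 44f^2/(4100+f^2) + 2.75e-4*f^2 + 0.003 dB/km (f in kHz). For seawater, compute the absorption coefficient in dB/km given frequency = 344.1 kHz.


f^2 = 118404.81
alpha = 0.11*118404.81/(1+118404.81) + 44*118404.81/(4100+118404.81) + 2.75e-4*118404.81 + 0.003 = 75.202

75.202 dB/km


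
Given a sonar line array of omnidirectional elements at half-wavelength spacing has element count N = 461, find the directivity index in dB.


26.64 dB


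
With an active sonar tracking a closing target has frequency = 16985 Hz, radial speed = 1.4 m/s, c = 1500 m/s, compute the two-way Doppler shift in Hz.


31.71 Hz


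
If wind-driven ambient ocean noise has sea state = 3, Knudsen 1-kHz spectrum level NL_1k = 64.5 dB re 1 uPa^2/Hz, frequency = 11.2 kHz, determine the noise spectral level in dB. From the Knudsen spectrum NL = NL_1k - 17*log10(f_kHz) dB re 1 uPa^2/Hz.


NL = NL_1k - 17*log10(f_kHz) = 64.5 - 17*log10(11.2) = 64.5 - (17.84) = 46.66

46.66 dB


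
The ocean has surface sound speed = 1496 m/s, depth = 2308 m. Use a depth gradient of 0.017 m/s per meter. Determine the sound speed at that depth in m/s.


1535.236 m/s


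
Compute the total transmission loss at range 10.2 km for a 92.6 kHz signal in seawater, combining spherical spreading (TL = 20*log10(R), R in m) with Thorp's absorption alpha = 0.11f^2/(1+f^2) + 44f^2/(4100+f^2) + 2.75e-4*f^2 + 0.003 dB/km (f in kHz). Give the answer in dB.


409.0 dB


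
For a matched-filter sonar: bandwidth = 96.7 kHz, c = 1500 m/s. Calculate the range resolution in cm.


dR = c/(2*BW) = 1500 / (2 * 96.7e3) = 0.0078 m = 0.78 cm

0.78 cm


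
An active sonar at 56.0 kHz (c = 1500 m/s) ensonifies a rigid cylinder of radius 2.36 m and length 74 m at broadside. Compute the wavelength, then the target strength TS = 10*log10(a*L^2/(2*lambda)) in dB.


Step 1: lambda = c/f = 1500/56000 = 0.02679 m
Step 2: TS = 10*log10(a*L^2/(2*lambda)) = 10*log10(2.36*74^2/(2*0.02679)) = 53.82

53.82 dB


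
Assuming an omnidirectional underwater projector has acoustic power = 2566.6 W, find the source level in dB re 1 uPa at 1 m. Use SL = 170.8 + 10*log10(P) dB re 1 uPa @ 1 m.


SL = 170.8 + 10*log10(2566.6) = 170.8 + 34.09 = 204.89

204.89 dB


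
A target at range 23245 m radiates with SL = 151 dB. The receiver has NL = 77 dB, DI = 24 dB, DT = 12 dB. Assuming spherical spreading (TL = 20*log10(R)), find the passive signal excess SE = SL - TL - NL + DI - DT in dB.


Step 1: TL = 20*log10(23245) = 87.33 dB
Step 2: SE = 151 - 87.33 - 77 + 24 - 12 = -1.33

-1.33 dB


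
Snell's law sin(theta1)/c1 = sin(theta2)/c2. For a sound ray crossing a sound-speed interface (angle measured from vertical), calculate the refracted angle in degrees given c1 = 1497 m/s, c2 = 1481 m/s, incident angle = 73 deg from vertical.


71.1 deg


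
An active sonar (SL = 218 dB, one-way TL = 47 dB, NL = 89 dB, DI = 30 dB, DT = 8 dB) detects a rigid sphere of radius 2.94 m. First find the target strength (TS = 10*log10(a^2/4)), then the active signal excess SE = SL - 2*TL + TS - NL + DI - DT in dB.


Step 1: TS = 10*log10(2.94^2/4) = 3.35 dB
Step 2: SE = SL - 2*TL + TS - NL + DI - DT = 218 - 2*47 + (3.35) - 89 + 30 - 8 = 60.35

60.35 dB


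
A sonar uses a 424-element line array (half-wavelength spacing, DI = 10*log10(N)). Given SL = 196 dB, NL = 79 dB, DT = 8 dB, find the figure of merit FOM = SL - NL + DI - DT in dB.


135.27 dB


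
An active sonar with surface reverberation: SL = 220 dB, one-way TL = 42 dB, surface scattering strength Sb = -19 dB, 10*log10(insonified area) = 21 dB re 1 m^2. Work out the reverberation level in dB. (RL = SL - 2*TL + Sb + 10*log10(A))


RL = SL - 2*TL + Sb + 10*log10(A) = 220 - 2*42 + (-19) + 21 = 138

138 dB


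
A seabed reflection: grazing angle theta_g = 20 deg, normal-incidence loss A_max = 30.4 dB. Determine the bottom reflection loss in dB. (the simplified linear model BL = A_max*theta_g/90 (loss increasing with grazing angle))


BL = A_max * theta_g / 90 = 30.4 * 20 / 90 = 6.76

6.76 dB


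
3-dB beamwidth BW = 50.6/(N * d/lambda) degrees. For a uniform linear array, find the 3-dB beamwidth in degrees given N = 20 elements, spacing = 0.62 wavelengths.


BW = 50.6 / (20 * 0.62) = 50.6 / 12.4 = 4.08

4.08 deg


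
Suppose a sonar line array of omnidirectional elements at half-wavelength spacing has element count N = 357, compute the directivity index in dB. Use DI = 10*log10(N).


DI = 10*log10(357) = 25.53

25.53 dB


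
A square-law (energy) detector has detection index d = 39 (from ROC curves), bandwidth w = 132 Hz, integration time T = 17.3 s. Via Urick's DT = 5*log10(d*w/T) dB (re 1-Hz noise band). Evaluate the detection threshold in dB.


DT = 5*log10(d*w/T) = 5*log10(39 * 132 / 17.3) = 5*log10(297.57) = 12.37

12.37 dB


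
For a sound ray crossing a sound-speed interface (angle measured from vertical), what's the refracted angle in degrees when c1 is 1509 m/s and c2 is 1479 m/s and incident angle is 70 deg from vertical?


sin(theta2) = (c2/c1)*sin(theta1) = (1479/1509)*sin(70 deg) = 0.92101
theta2 = arcsin(0.92101) = 67.07

67.07 deg


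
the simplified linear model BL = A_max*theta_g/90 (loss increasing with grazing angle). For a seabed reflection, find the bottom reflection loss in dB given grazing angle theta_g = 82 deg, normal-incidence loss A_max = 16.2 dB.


14.76 dB


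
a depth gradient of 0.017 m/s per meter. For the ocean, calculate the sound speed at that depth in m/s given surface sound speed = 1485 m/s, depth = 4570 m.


c = 1485 + 0.017 * 4570 = 1562.69

1562.69 m/s


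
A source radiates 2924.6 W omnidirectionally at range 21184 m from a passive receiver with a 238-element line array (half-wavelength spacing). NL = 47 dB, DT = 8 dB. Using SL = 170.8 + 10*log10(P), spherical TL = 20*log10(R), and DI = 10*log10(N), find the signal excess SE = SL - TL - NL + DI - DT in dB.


87.71 dB


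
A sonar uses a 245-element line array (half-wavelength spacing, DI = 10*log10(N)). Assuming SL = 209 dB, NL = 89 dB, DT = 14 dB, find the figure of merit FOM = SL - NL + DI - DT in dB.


Step 1: DI = 10*log10(245) = 23.89 dB
Step 2: FOM = SL - NL + DI - DT = 209 - 89 + 23.89 - 14 = 129.89

129.89 dB


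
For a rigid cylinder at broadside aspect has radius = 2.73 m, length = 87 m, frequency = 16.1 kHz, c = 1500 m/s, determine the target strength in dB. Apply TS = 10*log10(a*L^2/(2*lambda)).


lambda = 1500/16100 = 0.09317 m
TS = 10*log10(2.73*87^2/(2*0.09317)) = 50.45

50.45 dB


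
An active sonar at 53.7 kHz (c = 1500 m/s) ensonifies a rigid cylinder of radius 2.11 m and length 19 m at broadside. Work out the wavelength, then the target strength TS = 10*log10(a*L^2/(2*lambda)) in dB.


Step 1: lambda = c/f = 1500/53700 = 0.02793 m
Step 2: TS = 10*log10(a*L^2/(2*lambda)) = 10*log10(2.11*19^2/(2*0.02793)) = 41.35

41.35 dB


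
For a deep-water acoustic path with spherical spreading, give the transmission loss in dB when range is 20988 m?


86.44 dB


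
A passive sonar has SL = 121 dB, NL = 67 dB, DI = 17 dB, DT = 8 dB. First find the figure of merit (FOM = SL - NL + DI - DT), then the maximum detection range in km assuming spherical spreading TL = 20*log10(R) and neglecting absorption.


Step 1: FOM = SL - NL + DI - DT = 121 - 67 + 17 - 8 = 63 dB
Step 2: at max range FOM = TL = 20*log10(R), so R = 10^(63/20) = 1412.54 m = 1.41 km

1.41 km


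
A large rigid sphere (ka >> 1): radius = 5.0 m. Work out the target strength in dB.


7.96 dB


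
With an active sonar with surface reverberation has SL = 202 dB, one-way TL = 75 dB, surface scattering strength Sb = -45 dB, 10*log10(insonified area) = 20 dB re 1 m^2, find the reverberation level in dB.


27 dB


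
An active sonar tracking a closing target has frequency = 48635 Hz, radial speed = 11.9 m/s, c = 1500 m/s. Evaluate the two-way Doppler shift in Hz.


fd = 2*f*v/c = 2 * 48635 * 11.9 / 1500 = 771.68

771.68 Hz


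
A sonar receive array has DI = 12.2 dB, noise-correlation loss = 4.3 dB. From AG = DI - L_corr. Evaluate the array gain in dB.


7.9 dB


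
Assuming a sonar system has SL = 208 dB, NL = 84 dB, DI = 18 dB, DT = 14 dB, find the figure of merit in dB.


128 dB


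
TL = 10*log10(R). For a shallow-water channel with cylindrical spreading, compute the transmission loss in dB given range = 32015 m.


TL = 10*log10(32015) = 45.05

45.05 dB


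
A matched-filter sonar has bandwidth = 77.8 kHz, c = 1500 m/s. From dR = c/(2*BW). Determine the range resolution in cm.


dR = c/(2*BW) = 1500 / (2 * 77.8e3) = 0.0096 m = 0.96 cm

0.96 cm


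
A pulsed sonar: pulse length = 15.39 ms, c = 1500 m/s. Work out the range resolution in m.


11.5425 m


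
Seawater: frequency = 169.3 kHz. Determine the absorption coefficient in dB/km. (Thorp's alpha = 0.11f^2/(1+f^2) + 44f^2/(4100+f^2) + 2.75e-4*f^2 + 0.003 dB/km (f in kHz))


f^2 = 28662.49
alpha = 0.11*28662.49/(1+28662.49) + 44*28662.49/(4100+28662.49) + 2.75e-4*28662.49 + 0.003 = 46.489

46.489 dB/km


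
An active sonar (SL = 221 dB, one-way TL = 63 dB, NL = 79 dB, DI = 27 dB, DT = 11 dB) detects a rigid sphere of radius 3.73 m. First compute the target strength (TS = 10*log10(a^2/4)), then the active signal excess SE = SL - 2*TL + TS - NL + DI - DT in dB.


Step 1: TS = 10*log10(3.73^2/4) = 5.41 dB
Step 2: SE = SL - 2*TL + TS - NL + DI - DT = 221 - 2*63 + (5.41) - 79 + 27 - 11 = 37.41

37.41 dB


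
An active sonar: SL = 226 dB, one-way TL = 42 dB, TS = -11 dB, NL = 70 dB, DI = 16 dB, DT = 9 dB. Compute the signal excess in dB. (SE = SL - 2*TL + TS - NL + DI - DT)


68 dB


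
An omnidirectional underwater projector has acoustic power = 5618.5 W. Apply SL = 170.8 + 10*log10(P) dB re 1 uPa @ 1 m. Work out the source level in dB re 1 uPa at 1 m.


SL = 170.8 + 10*log10(5618.5) = 170.8 + 37.5 = 208.3

208.3 dB


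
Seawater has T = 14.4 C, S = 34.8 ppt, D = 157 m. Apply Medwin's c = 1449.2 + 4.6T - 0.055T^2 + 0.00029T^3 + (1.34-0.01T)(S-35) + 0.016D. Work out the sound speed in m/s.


c = 1449.2 + 4.6*14.4 - 0.055*14.4^2 + 0.00029*14.4^3 + (1.34 - 0.01*14.4)*(34.8 - 35) + 0.016*157 = 1507.17

1507.17 m/s


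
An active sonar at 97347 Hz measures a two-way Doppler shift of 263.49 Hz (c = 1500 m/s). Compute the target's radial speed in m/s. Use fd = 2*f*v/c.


From fd = 2*f*v/c, v = c*fd/(2*f) = 1500 * 263.49 / (2*97347) = 2.03

2.03 m/s


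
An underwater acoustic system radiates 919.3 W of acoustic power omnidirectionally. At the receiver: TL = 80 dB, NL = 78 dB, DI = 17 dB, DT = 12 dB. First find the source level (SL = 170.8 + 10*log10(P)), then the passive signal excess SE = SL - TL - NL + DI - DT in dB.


Step 1: SL = 170.8 + 10*log10(919.3) = 200.43 dB
Step 2: SE = SL - TL - NL + DI - DT = 200.43 - 80 - 78 + 17 - 12 = 47.43

47.43 dB


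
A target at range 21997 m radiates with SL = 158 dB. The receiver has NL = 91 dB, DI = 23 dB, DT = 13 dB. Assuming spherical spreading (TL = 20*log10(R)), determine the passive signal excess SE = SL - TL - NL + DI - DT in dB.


-9.85 dB


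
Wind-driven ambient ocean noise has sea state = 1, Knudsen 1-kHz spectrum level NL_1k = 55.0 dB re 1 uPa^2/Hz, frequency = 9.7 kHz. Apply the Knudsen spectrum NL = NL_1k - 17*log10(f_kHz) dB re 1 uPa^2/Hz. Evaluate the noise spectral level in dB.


NL = NL_1k - 17*log10(f_kHz) = 55.0 - 17*log10(9.7) = 55.0 - (16.78) = 38.22

38.22 dB


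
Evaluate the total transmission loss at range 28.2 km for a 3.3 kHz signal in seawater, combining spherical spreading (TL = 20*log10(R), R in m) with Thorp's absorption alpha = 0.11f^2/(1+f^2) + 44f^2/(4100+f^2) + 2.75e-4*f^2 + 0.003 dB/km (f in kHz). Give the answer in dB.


Step 1 (Thorp): alpha = 0.11*10.89/(1+10.89) + 44*10.89/(4100+10.89) + 2.75e-4*10.89 + 0.003 = 0.2233 dB/km
Step 2: TL_spread = 20*log10(28200) = 89.0 dB
Step 3: TL_abs = alpha*R = 0.2233 * 28.2 = 6.3 dB
Step 4: TL_total = 89.0 + 6.3 = 95.3

95.3 dB


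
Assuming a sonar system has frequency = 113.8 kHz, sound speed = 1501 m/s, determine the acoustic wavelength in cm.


lambda = c/f = 1501 / 113800 = 0.0132 m = 1.32 cm

1.32 cm


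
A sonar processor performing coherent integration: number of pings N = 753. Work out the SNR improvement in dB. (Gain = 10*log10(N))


Gain = 10*log10(753) = 28.77

28.77 dB


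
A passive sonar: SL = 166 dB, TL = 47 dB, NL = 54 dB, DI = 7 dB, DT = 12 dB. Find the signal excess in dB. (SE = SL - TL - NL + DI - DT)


60 dB


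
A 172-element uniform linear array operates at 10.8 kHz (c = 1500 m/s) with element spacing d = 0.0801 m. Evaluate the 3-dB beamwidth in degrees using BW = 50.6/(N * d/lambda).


Step 1: lambda = 1500/10800 = 0.13889 m
Step 2: d/lambda = 0.0801/0.13889 = 0.5767
Step 3: BW = 50.6/(N * d/lambda) = 50.6/(172 * 0.5767) = 0.51

0.51 deg


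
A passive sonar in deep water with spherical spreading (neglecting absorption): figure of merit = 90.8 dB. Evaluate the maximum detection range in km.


At max range FOM = TL, so 20*log10(R) = 90.8
R = 10^(90.8/20) = 34673.69 m = 34.67 km

34.67 km


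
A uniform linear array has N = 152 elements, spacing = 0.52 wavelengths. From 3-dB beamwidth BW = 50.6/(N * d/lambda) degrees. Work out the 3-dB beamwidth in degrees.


0.64 deg


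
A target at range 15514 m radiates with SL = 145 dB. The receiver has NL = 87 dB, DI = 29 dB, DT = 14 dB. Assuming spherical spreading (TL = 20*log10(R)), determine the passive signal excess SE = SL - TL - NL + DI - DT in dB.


Step 1: TL = 20*log10(15514) = 83.81 dB
Step 2: SE = 145 - 83.81 - 87 + 29 - 14 = -10.81

-10.81 dB


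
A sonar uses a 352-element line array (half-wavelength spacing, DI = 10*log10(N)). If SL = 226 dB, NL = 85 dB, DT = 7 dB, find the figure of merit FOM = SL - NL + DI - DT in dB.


159.47 dB


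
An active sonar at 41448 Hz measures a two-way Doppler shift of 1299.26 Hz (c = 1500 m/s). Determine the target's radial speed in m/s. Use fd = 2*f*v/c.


From fd = 2*f*v/c, v = c*fd/(2*f) = 1500 * 1299.26 / (2*41448) = 23.51

23.51 m/s


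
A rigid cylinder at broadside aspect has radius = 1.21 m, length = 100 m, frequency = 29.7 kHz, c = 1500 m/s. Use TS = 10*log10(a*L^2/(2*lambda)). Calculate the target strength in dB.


lambda = 1500/29700 = 0.05051 m
TS = 10*log10(1.21*100^2/(2*0.05051)) = 50.78

50.78 dB


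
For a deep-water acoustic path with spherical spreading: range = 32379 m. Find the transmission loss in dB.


TL = 20*log10(32379) = 90.21

90.21 dB


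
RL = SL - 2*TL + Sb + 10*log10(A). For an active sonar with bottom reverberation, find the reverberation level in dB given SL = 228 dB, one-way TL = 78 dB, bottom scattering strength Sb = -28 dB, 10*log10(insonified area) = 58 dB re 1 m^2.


RL = SL - 2*TL + Sb + 10*log10(A) = 228 - 2*78 + (-28) + 58 = 102

102 dB


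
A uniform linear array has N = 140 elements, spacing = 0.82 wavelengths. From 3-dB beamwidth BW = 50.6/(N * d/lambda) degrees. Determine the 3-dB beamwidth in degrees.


BW = 50.6 / (140 * 0.82) = 50.6 / 114.8 = 0.44

0.44 deg


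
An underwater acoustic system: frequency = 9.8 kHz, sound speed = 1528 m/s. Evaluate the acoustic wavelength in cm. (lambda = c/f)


lambda = c/f = 1528 / 9800 = 0.1559 m = 15.59 cm

15.59 cm


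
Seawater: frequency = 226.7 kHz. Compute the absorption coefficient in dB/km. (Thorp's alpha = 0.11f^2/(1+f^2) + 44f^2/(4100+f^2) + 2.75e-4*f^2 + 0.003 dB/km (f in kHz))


54.995 dB/km


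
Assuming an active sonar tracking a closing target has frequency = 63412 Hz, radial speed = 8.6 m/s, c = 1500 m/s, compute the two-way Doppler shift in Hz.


fd = 2*f*v/c = 2 * 63412 * 8.6 / 1500 = 727.12

727.12 Hz


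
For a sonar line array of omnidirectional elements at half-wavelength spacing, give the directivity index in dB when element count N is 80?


DI = 10*log10(80) = 19.03

19.03 dB


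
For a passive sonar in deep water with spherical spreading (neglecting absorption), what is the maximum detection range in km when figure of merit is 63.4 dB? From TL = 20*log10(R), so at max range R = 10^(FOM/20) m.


At max range FOM = TL, so 20*log10(R) = 63.4
R = 10^(63.4/20) = 1479.11 m = 1.48 km

1.48 km


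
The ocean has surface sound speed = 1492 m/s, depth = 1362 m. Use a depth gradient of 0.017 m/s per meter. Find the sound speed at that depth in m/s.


c = 1492 + 0.017 * 1362 = 1515.154

1515.154 m/s


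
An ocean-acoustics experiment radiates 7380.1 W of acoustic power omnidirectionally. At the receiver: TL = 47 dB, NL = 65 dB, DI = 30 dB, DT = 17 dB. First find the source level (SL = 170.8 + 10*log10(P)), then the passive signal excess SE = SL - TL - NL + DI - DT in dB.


Step 1: SL = 170.8 + 10*log10(7380.1) = 209.48 dB
Step 2: SE = SL - TL - NL + DI - DT = 209.48 - 47 - 65 + 30 - 17 = 110.48

110.48 dB


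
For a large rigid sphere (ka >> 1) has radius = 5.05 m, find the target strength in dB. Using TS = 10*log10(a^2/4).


8.05 dB


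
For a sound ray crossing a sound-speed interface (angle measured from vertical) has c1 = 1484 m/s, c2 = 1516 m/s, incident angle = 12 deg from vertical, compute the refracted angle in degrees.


sin(theta2) = (c2/c1)*sin(theta1) = (1516/1484)*sin(12 deg) = 0.21239
theta2 = arcsin(0.21239) = 12.26

12.26 deg


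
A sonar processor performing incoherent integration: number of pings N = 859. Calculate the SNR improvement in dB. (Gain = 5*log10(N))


Gain = 5*log10(859) = 14.67

14.67 dB


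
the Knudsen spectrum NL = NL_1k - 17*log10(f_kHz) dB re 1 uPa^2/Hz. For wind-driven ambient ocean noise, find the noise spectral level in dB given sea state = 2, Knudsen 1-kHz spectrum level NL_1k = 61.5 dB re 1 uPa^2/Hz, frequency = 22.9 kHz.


NL = NL_1k - 17*log10(f_kHz) = 61.5 - 17*log10(22.9) = 61.5 - (23.12) = 38.38

38.38 dB


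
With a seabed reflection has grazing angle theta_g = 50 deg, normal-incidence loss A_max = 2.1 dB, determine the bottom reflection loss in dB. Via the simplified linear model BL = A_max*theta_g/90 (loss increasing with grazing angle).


BL = A_max * theta_g / 90 = 2.1 * 50 / 90 = 1.17

1.17 dB


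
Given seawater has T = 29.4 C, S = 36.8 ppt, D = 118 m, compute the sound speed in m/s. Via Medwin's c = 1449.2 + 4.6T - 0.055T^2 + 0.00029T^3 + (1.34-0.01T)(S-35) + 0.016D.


1548.04 m/s


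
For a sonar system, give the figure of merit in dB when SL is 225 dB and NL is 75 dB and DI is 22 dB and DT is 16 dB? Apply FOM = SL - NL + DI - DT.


FOM = SL - NL + DI - DT = 225 - 75 + 22 - 16 = 156

156 dB


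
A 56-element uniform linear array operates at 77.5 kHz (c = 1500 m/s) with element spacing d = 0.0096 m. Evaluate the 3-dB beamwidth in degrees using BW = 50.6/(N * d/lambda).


1.82 deg


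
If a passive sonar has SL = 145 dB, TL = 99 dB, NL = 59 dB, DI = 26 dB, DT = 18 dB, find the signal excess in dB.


-5 dB


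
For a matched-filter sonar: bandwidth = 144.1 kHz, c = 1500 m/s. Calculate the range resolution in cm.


0.52 cm


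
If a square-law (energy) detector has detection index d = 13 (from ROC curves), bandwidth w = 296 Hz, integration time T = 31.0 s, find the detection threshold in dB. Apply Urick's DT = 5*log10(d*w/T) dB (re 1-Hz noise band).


DT = 5*log10(d*w/T) = 5*log10(13 * 296 / 31.0) = 5*log10(124.13) = 10.47

10.47 dB


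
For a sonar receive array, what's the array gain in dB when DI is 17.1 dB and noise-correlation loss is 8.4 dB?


8.7 dB


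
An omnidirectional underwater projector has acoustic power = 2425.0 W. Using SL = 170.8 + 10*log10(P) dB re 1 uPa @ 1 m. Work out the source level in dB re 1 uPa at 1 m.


SL = 170.8 + 10*log10(2425.0) = 170.8 + 33.85 = 204.65

204.65 dB


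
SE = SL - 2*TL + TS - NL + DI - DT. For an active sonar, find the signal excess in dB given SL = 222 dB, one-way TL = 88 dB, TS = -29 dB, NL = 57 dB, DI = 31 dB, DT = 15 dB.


SE = SL - 2*TL + TS - NL + DI - DT = 222 - 2*88 + (-29) - 57 + 31 - 15 = -24

-24 dB


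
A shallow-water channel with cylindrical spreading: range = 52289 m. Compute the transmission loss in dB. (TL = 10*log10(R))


47.18 dB


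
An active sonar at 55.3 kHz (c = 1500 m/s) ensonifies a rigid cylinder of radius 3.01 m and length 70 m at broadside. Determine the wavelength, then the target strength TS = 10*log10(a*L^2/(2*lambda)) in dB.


Step 1: lambda = c/f = 1500/55300 = 0.02712 m
Step 2: TS = 10*log10(a*L^2/(2*lambda)) = 10*log10(3.01*70^2/(2*0.02712)) = 54.34

54.34 dB


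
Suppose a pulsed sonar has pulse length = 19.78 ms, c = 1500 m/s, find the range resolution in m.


dR = c*tau/2 = 1500 * 19.78e-3 / 2 = 14.835

14.835 m


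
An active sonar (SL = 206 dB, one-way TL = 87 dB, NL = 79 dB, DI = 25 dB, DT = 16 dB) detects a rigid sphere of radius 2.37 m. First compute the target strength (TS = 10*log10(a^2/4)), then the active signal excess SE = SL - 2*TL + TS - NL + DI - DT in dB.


Step 1: TS = 10*log10(2.37^2/4) = 1.47 dB
Step 2: SE = SL - 2*TL + TS - NL + DI - DT = 206 - 2*87 + (1.47) - 79 + 25 - 16 = -36.53

-36.53 dB


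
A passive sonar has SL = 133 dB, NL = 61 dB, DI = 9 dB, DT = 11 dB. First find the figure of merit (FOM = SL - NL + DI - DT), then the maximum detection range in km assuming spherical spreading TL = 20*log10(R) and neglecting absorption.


Step 1: FOM = SL - NL + DI - DT = 133 - 61 + 9 - 11 = 70 dB
Step 2: at max range FOM = TL = 20*log10(R), so R = 10^(70/20) = 3162.28 m = 3.16 km

3.16 km


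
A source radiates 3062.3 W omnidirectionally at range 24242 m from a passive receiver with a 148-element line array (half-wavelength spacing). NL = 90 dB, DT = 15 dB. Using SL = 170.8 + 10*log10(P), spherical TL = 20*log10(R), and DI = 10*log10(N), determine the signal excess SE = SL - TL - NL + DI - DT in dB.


Step 1: SL = 170.8 + 10*log10(3062.3) = 205.66 dB
Step 2: TL = 20*log10(24242) = 87.69 dB
Step 3: DI = 10*log10(148) = 21.7 dB
Step 4: SE = SL - TL - NL + DI - DT = 205.66 - 87.69 - 90 + 21.7 - 15 = 34.67

34.67 dB


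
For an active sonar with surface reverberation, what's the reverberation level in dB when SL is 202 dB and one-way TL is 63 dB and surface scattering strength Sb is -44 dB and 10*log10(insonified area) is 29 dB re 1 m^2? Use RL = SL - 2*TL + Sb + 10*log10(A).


RL = SL - 2*TL + Sb + 10*log10(A) = 202 - 2*63 + (-44) + 29 = 61

61 dB


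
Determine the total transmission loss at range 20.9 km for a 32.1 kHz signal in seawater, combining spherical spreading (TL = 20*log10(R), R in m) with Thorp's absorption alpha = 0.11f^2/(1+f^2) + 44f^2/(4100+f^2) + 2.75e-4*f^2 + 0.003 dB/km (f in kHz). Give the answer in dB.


Step 1 (Thorp): alpha = 0.11*1030.41/(1+1030.41) + 44*1030.41/(4100+1030.41) + 2.75e-4*1030.41 + 0.003 = 9.2334 dB/km
Step 2: TL_spread = 20*log10(20900) = 86.4 dB
Step 3: TL_abs = alpha*R = 9.2334 * 20.9 = 192.98 dB
Step 4: TL_total = 86.4 + 192.98 = 279.38

279.38 dB


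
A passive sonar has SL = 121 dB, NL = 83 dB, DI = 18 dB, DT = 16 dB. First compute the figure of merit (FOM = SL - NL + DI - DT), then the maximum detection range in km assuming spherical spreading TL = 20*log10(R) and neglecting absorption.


Step 1: FOM = SL - NL + DI - DT = 121 - 83 + 18 - 16 = 40 dB
Step 2: at max range FOM = TL = 20*log10(R), so R = 10^(40/20) = 100.0 m = 0.1 km

0.1 km
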